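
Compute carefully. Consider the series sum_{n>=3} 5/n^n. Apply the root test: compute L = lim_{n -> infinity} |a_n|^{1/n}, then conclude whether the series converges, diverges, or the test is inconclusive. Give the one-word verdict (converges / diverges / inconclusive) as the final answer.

Let a_n denote the general term. Form |a_n|^(1/n) and simplify:
|a_n|^(1/n) = 5^(1/n)/n
Take the limit as n -> infinity: L = 0.
Since L = 0 < 1, the root test implies convergence.

converges


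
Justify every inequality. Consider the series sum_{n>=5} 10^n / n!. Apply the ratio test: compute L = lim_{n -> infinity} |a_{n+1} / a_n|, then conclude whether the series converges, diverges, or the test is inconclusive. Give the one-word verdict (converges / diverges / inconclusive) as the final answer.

Let a_n denote the general term. Form the ratio a_{n+1}/a_n and simplify:
a_{n+1}/a_n = 10/(n + 1)
Take the limit as n -> infinity: L = 0.
Since L = 0 < 1, the ratio test implies the series converges.

converges


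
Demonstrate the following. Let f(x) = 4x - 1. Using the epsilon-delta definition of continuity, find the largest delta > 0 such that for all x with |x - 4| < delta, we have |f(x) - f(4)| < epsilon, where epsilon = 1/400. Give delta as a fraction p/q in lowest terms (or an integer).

We compute f(4) = 4*(4) - 1 = 15.
|f(x) - f(4)| = |4x - 1 - (15)| = |4(x - 4)| = 4|x - 4|.
We need 4|x - 4| < 1/400, i.e. |x - 4| < 1/400 / 4 = 1/1600.
So any delta <= 1/1600 works. Conversely, if delta > 1/1600, then x = 4 + 1/1600 satisfies |x - 4| = 1/1600 < delta but |f(x) - f(4)| = 4 * 1/1600 = 1/400, which is not < 1/400; so no larger delta works.
Hence the largest such delta is 1/1600.

1/1600


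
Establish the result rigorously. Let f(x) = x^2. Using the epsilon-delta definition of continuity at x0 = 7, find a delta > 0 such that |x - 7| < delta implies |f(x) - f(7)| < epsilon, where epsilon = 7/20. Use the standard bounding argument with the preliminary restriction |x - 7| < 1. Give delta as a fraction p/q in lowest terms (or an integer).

Factor: |x^2 - (7)^2| = |x - 7| * |x + 7|.
Impose |x - 7| < 1 first. Then |x + 7| = |(x - 7) + 2*(7)| <= |x - 7| + 2*|7| < 1 + 14 = 15.
So |x^2 - (7)^2| < delta * 15.
We need delta * 15 <= 7/20, i.e. delta <= 7/20/15 = 7/300.
Since 7/300 < 1, this is tighter than 1; take delta = 7/300.
So delta = 7/300 works.

7/300


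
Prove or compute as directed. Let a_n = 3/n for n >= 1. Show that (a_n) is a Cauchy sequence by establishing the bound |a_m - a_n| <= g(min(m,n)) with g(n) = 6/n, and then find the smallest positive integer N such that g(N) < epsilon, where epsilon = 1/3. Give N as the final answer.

For any m, n >= 1, by the triangle inequality:
|a_m - a_n| = |3/m - 3/n| <= 3*1/m + 3*1/n <= 6/min(m,n).
So g(n) = 6/n bounds the Cauchy difference. Since g(n) -> 0, (a_n) is Cauchy.
Now solve g(N) < 1/3: 6/N < 1/3 <=> N > 6 / (1/3) = 18.
The smallest integer strictly greater than 18 is N = 19.
Check: g(19) = 6/19 = 6/19 < 1/3; g(18) = 1/3 >= 1/3. So N = 19.

19


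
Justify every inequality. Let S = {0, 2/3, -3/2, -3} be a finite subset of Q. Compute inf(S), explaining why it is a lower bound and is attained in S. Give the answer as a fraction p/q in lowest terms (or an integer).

S is finite, so inf(S) = min(S).
Sorted increasing:
-3, -3/2, 0, 2/3
The extremum is -3.
For every x in S, x >= -3. And -3 is in S, so it is attained.
Therefore inf(S) = -3.

-3


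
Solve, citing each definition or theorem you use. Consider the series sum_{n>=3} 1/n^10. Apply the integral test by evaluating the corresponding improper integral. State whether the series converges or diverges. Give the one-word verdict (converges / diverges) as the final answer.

Let f(x) = x^(-10). Then f is positive, continuous, and decreasing on [3, infinity), so the integral test applies.
Compute the improper integral int_{3}^infinity f(x) dx:
  antiderivative F(x) = -1/(9*x^9).
  As x -> infinity, F(x) -> 0 (since p = 10 > 1).
  So int = F(infinity) - F(3) = 0 - (-1/177147) = 1/177147.
  Finite, so by the integral test, the series converges.

converges


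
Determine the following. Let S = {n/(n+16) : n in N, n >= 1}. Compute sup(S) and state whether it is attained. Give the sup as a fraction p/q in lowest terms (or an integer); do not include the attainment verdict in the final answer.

Analysis:
- Values: 1/17, 1/9, 3/19, 1/5, ... strictly increasing.
- Minimum is 1/17 (n=1); inf = 1/17 (attained).
- n/(n+16) = 1 - 16/(n+16) -> 1 from below as n -> infinity, and never equals 1.
- So sup = 1 (not attained).
Conclusion: sup(S) = 1, not attained in S.

1


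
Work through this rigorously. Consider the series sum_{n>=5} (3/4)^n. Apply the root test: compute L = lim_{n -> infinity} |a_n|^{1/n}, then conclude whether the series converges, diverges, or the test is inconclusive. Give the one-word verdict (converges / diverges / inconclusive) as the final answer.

Let a_n denote the general term. Form |a_n|^(1/n) and simplify:
|a_n|^(1/n) = 3/4
Take the limit as n -> infinity: L = 3/4.
Since L = 3/4 < 1, the root test implies convergence.

converges


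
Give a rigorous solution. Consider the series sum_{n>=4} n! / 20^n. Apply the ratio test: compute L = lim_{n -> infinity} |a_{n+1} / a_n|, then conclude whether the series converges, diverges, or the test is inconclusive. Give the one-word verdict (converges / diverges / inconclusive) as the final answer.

Let a_n denote the general term. Form the ratio a_{n+1}/a_n and simplify:
a_{n+1}/a_n = n/20 + 1/20
Take the limit as n -> infinity: L = infinity.
Since L = infinity > 1 (or L = infinity), the ratio test implies the series diverges.

diverges


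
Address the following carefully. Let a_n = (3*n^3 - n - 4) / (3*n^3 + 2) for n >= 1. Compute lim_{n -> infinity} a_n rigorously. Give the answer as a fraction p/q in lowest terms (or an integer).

Divide numerator and denominator by n^3, the highest power:
numerator / n^3 = 3 - 1/n^2 - 4/n^3
denominator / n^3 = 3 + 2/n^3
As n -> infinity, all terms of the form c/n^k (k >= 1) tend to 0.
So numerator / n^3 -> 3 and denominator / n^3 -> 3.
Therefore lim a_n = 1.

1


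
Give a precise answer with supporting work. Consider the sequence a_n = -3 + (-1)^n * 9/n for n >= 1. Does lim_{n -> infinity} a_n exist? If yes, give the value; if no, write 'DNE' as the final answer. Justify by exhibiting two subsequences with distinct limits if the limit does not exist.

Examine the behaviour of a_n along subsequences.
Even-n subsequence a_{2k} = -3 + 9/(2k) -> -3. Odd-n subsequence a_{2k+1} = -3 - 9/(2k+1) -> -3. Both tend to -3, which suggests the limit is -3; verify directly.
|a_n - (-3)| = |(-1)^n * 9/n| = 9/n for every n >= 1.
Given epsilon > 0, choose a positive integer N > 9/epsilon. Then for all n >= N, |a_n - (-3)| = 9/n <= 9/N < epsilon.
So by the definition of the limit, lim a_n exists and equals -3.

-3


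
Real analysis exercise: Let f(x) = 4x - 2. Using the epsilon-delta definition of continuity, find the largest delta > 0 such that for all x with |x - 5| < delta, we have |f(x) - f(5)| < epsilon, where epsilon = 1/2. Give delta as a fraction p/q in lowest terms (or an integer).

We compute f(5) = 4*(5) - 2 = 18.
|f(x) - f(5)| = |4x - 2 - (18)| = |4(x - 5)| = 4|x - 5|.
We need 4|x - 5| < 1/2, i.e. |x - 5| < 1/2 / 4 = 1/8.
So any delta <= 1/8 works. Conversely, if delta > 1/8, then x = 5 + 1/8 satisfies |x - 5| = 1/8 < delta but |f(x) - f(5)| = 4 * 1/8 = 1/2, which is not < 1/2; so no larger delta works.
Hence the largest such delta is 1/8.

1/8


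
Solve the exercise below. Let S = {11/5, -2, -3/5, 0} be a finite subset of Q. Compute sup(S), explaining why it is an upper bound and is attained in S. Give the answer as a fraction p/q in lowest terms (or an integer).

S is finite, so sup(S) = max(S).
Sorted decreasing:
11/5, 0, -3/5, -2
The extremum is 11/5.
For every x in S, x <= 11/5. And 11/5 is in S, so it is attained.
Therefore sup(S) = 11/5.

11/5


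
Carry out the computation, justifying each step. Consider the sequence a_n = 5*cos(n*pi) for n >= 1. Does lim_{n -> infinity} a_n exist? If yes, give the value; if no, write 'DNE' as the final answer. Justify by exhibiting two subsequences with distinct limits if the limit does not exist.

Examine the behaviour of a_n along subsequences.
cos(n*pi) = (-1)^n, so a_n = 5*(-1)^n. a_{2k} = 5 -> 5. a_{2k+1} = -5 -> -5.
Since these two subsequential limits are 5 and -5, distinct, the full sequence cannot converge (a convergent sequence has all subsequences tending to the same limit). So lim a_n does not exist.

DNE


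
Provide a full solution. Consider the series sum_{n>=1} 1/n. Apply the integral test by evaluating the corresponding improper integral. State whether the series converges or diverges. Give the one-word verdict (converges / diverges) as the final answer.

Let f(x) = 1/x. Then f is positive, continuous, and decreasing on [1, infinity), so the integral test applies.
Compute the improper integral int_{1}^infinity f(x) dx:
  antiderivative F(x) = log(x).
  As x -> infinity, log(x) -> infinity.
  So int = infinity - log(1) = infinity. By the integral test, the series diverges.

diverges


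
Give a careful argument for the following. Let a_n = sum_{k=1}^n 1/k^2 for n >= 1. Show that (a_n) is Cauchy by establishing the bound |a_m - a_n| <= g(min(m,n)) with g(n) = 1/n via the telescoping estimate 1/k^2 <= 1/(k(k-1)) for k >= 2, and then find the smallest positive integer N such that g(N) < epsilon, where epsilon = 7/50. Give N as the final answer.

For m > n >= 1: |a_m - a_n| = sum_{k=n+1}^m 1/k^2.
Use 1/k^2 <= 1/(k(k-1)) = 1/(k-1) - 1/k for k >= 2:
sum_{k=n+1}^m 1/k^2 <= sum_{k=n+1}^m (1/(k-1) - 1/k) = 1/n - 1/m <= 1/n.
By symmetry the same bound holds with n,m swapped, so |a_m - a_n| <= 1/min(m,n) = g(min(m,n)). Since g(n) -> 0, (a_n) is Cauchy.
Now solve g(N) < 7/50: 1/N < 7/50 <=> N > 1/(7/50) = 50/7.
The smallest integer strictly greater than 50/7 is N = 8.
Check: g(8) = 1/8 < 7/50; g(7) = 1/7 >= 7/50. So N = 8.

8


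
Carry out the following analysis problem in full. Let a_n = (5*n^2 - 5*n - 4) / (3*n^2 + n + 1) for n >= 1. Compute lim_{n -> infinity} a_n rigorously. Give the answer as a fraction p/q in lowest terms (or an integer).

Divide numerator and denominator by n^2, the highest power:
numerator / n^2 = 5 - 5/n - 4/n^2
denominator / n^2 = 3 + 1/n + n^(-2)
As n -> infinity, all terms of the form c/n^k (k >= 1) tend to 0.
So numerator / n^2 -> 5 and denominator / n^2 -> 3.
Therefore lim a_n = 5/3.

5/3


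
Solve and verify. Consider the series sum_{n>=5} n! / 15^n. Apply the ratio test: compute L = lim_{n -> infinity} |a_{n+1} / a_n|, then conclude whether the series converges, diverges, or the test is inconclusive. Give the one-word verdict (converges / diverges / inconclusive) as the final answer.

Let a_n denote the general term. Form the ratio a_{n+1}/a_n and simplify:
a_{n+1}/a_n = n/15 + 1/15
Take the limit as n -> infinity: L = infinity.
Since L = infinity > 1 (or L = infinity), the ratio test implies the series diverges.

diverges


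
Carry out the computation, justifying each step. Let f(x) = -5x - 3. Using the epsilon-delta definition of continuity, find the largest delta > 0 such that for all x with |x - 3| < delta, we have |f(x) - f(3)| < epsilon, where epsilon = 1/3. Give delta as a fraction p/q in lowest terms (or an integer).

We compute f(3) = -5*(3) - 3 = -18.
|f(x) - f(3)| = |-5x - 3 - (-18)| = |-5(x - 3)| = 5|x - 3|.
We need 5|x - 3| < 1/3, i.e. |x - 3| < 1/3 / 5 = 1/15.
So any delta <= 1/15 works. Conversely, if delta > 1/15, then x = 3 + 1/15 satisfies |x - 3| = 1/15 < delta but |f(x) - f(3)| = 5 * 1/15 = 1/3, which is not < 1/3; so no larger delta works.
Hence the largest such delta is 1/15.

1/15


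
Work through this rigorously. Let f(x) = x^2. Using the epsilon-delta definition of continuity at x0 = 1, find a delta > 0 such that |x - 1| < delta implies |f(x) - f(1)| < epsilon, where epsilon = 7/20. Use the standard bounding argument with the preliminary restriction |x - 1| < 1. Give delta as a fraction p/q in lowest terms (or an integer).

Factor: |x^2 - (1)^2| = |x - 1| * |x + 1|.
Impose |x - 1| < 1 first. Then |x + 1| = |(x - 1) + 2*(1)| <= |x - 1| + 2*|1| < 1 + 2 = 3.
So |x^2 - (1)^2| < delta * 3.
We need delta * 3 <= 7/20, i.e. delta <= 7/20/3 = 7/60.
Since 7/60 < 1, this is tighter than 1; take delta = 7/60.
So delta = 7/60 works.

7/60


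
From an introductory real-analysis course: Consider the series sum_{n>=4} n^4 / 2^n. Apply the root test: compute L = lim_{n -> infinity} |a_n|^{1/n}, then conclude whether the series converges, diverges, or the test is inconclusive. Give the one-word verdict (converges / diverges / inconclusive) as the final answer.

Let a_n denote the general term. Form |a_n|^(1/n) and simplify:
|a_n|^(1/n) = n^(4/n)/2
Take the limit as n -> infinity: L = 1/2.
Since L = 1/2 < 1, the root test implies convergence.

converges


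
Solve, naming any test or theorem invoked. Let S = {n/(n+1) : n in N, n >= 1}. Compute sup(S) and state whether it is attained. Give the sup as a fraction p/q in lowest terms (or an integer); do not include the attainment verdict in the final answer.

Analysis:
- Values: 1/2, 2/3, 3/4, 4/5, ... strictly increasing.
- Minimum is 1/2 (n=1); inf = 1/2 (attained).
- n/(n+1) = 1 - 1/(n+1) -> 1 from below as n -> infinity, and never equals 1.
- So sup = 1 (not attained).
Conclusion: sup(S) = 1, not attained in S.

1


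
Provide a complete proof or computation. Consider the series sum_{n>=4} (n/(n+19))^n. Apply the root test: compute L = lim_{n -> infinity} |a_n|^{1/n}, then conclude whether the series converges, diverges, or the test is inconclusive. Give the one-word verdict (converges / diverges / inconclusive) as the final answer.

Let a_n denote the general term. Form |a_n|^(1/n) and simplify:
|a_n|^(1/n) = n/(n + 19)
Take the limit as n -> infinity: L = 1.
Since L = 1, the root test is inconclusive. (In fact a_n = (n/(n+19))^n -> e^(-19) != 0, so the nth-term test shows divergence; but the root test itself gives no conclusion.)

inconclusive


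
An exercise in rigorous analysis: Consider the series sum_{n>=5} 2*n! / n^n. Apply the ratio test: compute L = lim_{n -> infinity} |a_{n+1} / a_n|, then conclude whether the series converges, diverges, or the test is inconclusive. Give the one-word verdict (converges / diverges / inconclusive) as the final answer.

Let a_n denote the general term. Form the ratio a_{n+1}/a_n and simplify:
a_{n+1}/a_n = (n/(n + 1))^n
Take the limit as n -> infinity: L = exp(-1).
Since L = exp(-1) < 1, the ratio test implies the series converges.

converges


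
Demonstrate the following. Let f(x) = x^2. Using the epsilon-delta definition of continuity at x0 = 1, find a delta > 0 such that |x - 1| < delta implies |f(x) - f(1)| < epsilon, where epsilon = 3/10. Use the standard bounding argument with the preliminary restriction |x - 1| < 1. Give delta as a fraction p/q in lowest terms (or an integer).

Factor: |x^2 - (1)^2| = |x - 1| * |x + 1|.
Impose |x - 1| < 1 first. Then |x + 1| = |(x - 1) + 2*(1)| <= |x - 1| + 2*|1| < 1 + 2 = 3.
So |x^2 - (1)^2| < delta * 3.
We need delta * 3 <= 3/10, i.e. delta <= 3/10/3 = 1/10.
Since 1/10 < 1, this is tighter than 1; take delta = 1/10.
So delta = 1/10 works.

1/10


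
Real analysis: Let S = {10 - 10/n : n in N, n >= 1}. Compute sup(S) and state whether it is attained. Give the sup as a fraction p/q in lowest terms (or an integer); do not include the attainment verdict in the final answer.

Analysis:
- Values: 0, 5, 20/3, 15/2, ... strictly increasing.
- Minimum is 0 (n=1); inf = 0 (attained).
- 10 - 10/n -> 10 from below; sup = 10, not attained.
Conclusion: sup(S) = 10, not attained in S.

10


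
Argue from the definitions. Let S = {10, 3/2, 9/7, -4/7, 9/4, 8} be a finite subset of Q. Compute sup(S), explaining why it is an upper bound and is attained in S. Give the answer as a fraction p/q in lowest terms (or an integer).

S is finite, so sup(S) = max(S).
Sorted decreasing:
10, 8, 9/4, 3/2, 9/7, -4/7
The extremum is 10.
For every x in S, x <= 10. And 10 is in S, so it is attained.
Therefore sup(S) = 10.

10


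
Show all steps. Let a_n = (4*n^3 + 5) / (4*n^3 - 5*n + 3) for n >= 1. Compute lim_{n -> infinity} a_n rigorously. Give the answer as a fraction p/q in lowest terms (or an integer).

Divide numerator and denominator by n^3, the highest power:
numerator / n^3 = 4 + 5/n^3
denominator / n^3 = 4 - 5/n^2 + 3/n^3
As n -> infinity, all terms of the form c/n^k (k >= 1) tend to 0.
So numerator / n^3 -> 4 and denominator / n^3 -> 4.
Therefore lim a_n = 1.

1


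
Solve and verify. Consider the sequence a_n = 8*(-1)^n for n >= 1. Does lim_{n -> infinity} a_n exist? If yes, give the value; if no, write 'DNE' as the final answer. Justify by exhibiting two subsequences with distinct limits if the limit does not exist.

Examine the behaviour of a_n along subsequences.
Even-n subsequence a_{2k} = 8 -> 8. Odd-n subsequence a_{2k+1} = -8 -> -8.
Since these two subsequential limits are 8 and -8, distinct, the full sequence cannot converge (a convergent sequence has all subsequences tending to the same limit). So lim a_n does not exist.

DNE


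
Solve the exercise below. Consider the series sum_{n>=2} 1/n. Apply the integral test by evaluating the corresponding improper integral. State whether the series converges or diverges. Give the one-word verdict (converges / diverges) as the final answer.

Let f(x) = 1/x. Then f is positive, continuous, and decreasing on [2, infinity), so the integral test applies.
Compute the improper integral int_{2}^infinity f(x) dx:
  antiderivative F(x) = log(x).
  As x -> infinity, log(x) -> infinity.
  So int = infinity - log(2) = infinity. By the integral test, the series diverges.

diverges


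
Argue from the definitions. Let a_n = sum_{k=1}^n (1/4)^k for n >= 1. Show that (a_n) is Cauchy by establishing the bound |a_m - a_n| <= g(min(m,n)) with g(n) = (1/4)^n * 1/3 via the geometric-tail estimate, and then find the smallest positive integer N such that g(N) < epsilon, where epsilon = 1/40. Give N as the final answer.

For m > n >= 1: |a_m - a_n| = sum_{k=n+1}^m (1/4)^k < sum_{k=n+1}^infinity (1/4)^k = (1/4)^(n+1) / (1 - 1/4) = (1/4)^n * (1/4) * (4/3) = (1/4)^n * 1/3.
So g(n) = (1/4)^n / 3. Since g(n) -> 0, (a_n) is Cauchy.
Now solve g(N) < 1/40: (1/4)^N / 3 < 1/40 <=> 4^N > 1 / (3 * 1/40) = 40/3.
Check powers of 4: 4^1 = 4 <= 40/3, 4^2 = 16 > 40/3.
So the smallest such N is 2. Check: g(2) = 1/(3 * 16) = 1/48 < 1/40.

2


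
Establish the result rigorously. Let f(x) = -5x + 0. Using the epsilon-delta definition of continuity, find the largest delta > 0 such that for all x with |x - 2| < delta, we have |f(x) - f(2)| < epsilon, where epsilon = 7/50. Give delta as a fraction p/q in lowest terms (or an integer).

We compute f(2) = -5*(2) + 0 = -10.
|f(x) - f(2)| = |-5x + 0 - (-10)| = |-5(x - 2)| = 5|x - 2|.
We need 5|x - 2| < 7/50, i.e. |x - 2| < 7/50 / 5 = 7/250.
So any delta <= 7/250 works. Conversely, if delta > 7/250, then x = 2 + 7/250 satisfies |x - 2| = 7/250 < delta but |f(x) - f(2)| = 5 * 7/250 = 7/50, which is not < 7/50; so no larger delta works.
Hence the largest such delta is 7/250.

7/250


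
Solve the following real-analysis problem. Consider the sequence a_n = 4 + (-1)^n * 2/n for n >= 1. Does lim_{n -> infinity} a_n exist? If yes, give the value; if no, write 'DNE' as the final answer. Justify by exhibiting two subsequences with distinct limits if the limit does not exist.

Examine the behaviour of a_n along subsequences.
Even-n subsequence a_{2k} = 4 + 2/(2k) -> 4. Odd-n subsequence a_{2k+1} = 4 - 2/(2k+1) -> 4. Both tend to 4, which suggests the limit is 4; verify directly.
|a_n - 4| = |(-1)^n * 2/n| = 2/n for every n >= 1.
Given epsilon > 0, choose a positive integer N > 2/epsilon. Then for all n >= N, |a_n - 4| = 2/n <= 2/N < epsilon.
So by the definition of the limit, lim a_n exists and equals 4.

4


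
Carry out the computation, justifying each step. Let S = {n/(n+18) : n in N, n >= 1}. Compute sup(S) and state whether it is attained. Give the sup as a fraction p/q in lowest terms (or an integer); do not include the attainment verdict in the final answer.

Analysis:
- Values: 1/19, 1/10, 1/7, 2/11, ... strictly increasing.
- Minimum is 1/19 (n=1); inf = 1/19 (attained).
- n/(n+18) = 1 - 18/(n+18) -> 1 from below as n -> infinity, and never equals 1.
- So sup = 1 (not attained).
Conclusion: sup(S) = 1, not attained in S.

1


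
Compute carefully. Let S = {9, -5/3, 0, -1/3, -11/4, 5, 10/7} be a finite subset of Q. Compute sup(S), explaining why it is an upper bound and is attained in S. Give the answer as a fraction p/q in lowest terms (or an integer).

S is finite, so sup(S) = max(S).
Sorted decreasing:
9, 5, 10/7, 0, -1/3, -5/3, -11/4
The extremum is 9.
For every x in S, x <= 9. And 9 is in S, so it is attained.
Therefore sup(S) = 9.

9


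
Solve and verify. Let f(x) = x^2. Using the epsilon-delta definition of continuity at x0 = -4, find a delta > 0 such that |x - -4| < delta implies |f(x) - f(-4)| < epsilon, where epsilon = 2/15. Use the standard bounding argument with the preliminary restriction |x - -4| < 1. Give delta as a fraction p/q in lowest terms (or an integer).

Factor: |x^2 - (-4)^2| = |x - -4| * |x + -4|.
Impose |x - -4| < 1 first. Then |x + -4| = |(x - -4) + 2*(-4)| <= |x - -4| + 2*|-4| < 1 + 8 = 9.
So |x^2 - (-4)^2| < delta * 9.
We need delta * 9 <= 2/15, i.e. delta <= 2/15/9 = 2/135.
Since 2/135 < 1, this is tighter than 1; take delta = 2/135.
So delta = 2/135 works.

2/135


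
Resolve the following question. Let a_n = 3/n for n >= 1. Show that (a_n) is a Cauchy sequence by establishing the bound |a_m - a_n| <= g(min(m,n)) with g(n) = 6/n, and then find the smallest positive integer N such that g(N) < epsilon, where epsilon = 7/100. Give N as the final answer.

For any m, n >= 1, by the triangle inequality:
|a_m - a_n| = |3/m - 3/n| <= 3*1/m + 3*1/n <= 6/min(m,n).
So g(n) = 6/n bounds the Cauchy difference. Since g(n) -> 0, (a_n) is Cauchy.
Now solve g(N) < 7/100: 6/N < 7/100 <=> N > 6 / (7/100) = 600/7.
The smallest integer strictly greater than 600/7 is N = 86.
Check: g(86) = 6/86 = 3/43 < 7/100; g(85) = 6/85 >= 7/100. So N = 86.

86


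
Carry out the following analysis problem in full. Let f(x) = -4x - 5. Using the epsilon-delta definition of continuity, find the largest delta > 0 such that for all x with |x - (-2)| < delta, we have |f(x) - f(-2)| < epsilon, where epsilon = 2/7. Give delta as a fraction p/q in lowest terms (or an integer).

We compute f(-2) = -4*(-2) - 5 = 3.
|f(x) - f(-2)| = |-4x - 5 - (3)| = |-4(x - (-2))| = 4|x - (-2)|.
We need 4|x - (-2)| < 2/7, i.e. |x - (-2)| < 2/7 / 4 = 1/14.
So any delta <= 1/14 works. Conversely, if delta > 1/14, then x = -2 + 1/14 satisfies |x - (-2)| = 1/14 < delta but |f(x) - f(-2)| = 4 * 1/14 = 2/7, which is not < 2/7; so no larger delta works.
Hence the largest such delta is 1/14.

1/14


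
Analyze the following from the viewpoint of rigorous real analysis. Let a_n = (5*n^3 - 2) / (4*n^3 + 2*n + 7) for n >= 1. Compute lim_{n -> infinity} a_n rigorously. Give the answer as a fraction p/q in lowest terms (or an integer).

Divide numerator and denominator by n^3, the highest power:
numerator / n^3 = 5 - 2/n^3
denominator / n^3 = 4 + 2/n^2 + 7/n^3
As n -> infinity, all terms of the form c/n^k (k >= 1) tend to 0.
So numerator / n^3 -> 5 and denominator / n^3 -> 4.
Therefore lim a_n = 5/4.

5/4


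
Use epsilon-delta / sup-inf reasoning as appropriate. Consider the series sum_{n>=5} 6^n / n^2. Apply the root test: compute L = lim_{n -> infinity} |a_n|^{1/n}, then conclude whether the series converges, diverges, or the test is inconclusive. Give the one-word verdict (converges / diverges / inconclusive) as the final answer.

Let a_n denote the general term. Form |a_n|^(1/n) and simplify:
|a_n|^(1/n) = 6/n^(2/n)
Take the limit as n -> infinity: L = 6.
Since L = 6 > 1, the root test implies divergence.

diverges


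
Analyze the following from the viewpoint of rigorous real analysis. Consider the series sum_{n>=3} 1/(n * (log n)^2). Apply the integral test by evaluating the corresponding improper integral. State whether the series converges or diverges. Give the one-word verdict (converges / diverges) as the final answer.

Let f(x) = 1/(x*log(x)^2). Then f is positive, continuous, and decreasing on [3, infinity), so the integral test applies.
Compute the improper integral int_{3}^infinity f(x) dx:
  antiderivative F(x) = -1/log(x).
  F(x) -> 0 as x -> infinity.  int = 0 - F(3) = 1/log(3) < infinity. By the integral test, the series converges.

converges


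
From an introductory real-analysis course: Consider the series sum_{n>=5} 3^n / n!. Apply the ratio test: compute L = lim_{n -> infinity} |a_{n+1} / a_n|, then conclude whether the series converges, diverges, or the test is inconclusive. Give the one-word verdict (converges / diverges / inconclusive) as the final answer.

Let a_n denote the general term. Form the ratio a_{n+1}/a_n and simplify:
a_{n+1}/a_n = 3/(n + 1)
Take the limit as n -> infinity: L = 0.
Since L = 0 < 1, the ratio test implies the series converges.

converges


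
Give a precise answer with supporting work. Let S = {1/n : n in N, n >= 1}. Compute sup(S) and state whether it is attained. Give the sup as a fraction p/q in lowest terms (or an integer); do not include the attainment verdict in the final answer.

Analysis:
- Values: 1, 1/2, 1/3, 1/4, ... strictly decreasing.
- The maximum is 1 (n=1); sup = 1 (attained).
- The set is bounded below by 0; 1/n -> 0 so 0 is the greatest lower bound.
- 0 is not in the set, so inf = 0 is not attained.
Conclusion: sup(S) = 1, attained in S.

1


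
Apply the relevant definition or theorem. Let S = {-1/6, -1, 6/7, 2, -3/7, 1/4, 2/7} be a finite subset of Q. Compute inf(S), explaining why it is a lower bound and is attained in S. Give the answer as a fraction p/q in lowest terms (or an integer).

S is finite, so inf(S) = min(S).
Sorted increasing:
-1, -3/7, -1/6, 1/4, 2/7, 6/7, 2
The extremum is -1.
For every x in S, x >= -1. And -1 is in S, so it is attained.
Therefore inf(S) = -1.

-1


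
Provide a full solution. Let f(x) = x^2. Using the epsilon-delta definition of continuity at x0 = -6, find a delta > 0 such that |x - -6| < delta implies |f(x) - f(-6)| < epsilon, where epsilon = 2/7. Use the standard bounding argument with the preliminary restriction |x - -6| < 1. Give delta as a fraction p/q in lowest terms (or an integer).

Factor: |x^2 - (-6)^2| = |x - -6| * |x + -6|.
Impose |x - -6| < 1 first. Then |x + -6| = |(x - -6) + 2*(-6)| <= |x - -6| + 2*|-6| < 1 + 12 = 13.
So |x^2 - (-6)^2| < delta * 13.
We need delta * 13 <= 2/7, i.e. delta <= 2/7/13 = 2/91.
Since 2/91 < 1, this is tighter than 1; take delta = 2/91.
So delta = 2/91 works.

2/91


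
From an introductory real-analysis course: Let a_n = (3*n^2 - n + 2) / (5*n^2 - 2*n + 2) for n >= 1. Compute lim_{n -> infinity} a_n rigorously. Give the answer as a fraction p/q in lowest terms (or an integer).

Divide numerator and denominator by n^2, the highest power:
numerator / n^2 = 3 - 1/n + 2/n^2
denominator / n^2 = 5 - 2/n + 2/n^2
As n -> infinity, all terms of the form c/n^k (k >= 1) tend to 0.
So numerator / n^2 -> 3 and denominator / n^2 -> 5.
Therefore lim a_n = 3/5.

3/5


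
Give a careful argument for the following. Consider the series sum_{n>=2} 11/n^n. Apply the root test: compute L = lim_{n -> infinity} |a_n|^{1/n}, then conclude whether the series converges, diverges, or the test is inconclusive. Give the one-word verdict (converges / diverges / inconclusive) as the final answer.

Let a_n denote the general term. Form |a_n|^(1/n) and simplify:
|a_n|^(1/n) = 11^(1/n)/n
Take the limit as n -> infinity: L = 0.
Since L = 0 < 1, the root test implies convergence.

converges


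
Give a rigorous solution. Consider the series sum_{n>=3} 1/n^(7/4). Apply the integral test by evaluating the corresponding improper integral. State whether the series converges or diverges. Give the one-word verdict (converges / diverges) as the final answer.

Let f(x) = x^(-7/4). Then f is positive, continuous, and decreasing on [3, infinity), so the integral test applies.
Compute the improper integral int_{3}^infinity f(x) dx:
  antiderivative F(x) = -4/(3*x^(3/4)).
  As x -> infinity, F(x) -> 0 (since p = 7/4 > 1).
  So int = F(infinity) - F(3) = 0 - (-4*3^(1/4)/9) = 4*3^(1/4)/9.
  Finite, so by the integral test, the series converges.

converges


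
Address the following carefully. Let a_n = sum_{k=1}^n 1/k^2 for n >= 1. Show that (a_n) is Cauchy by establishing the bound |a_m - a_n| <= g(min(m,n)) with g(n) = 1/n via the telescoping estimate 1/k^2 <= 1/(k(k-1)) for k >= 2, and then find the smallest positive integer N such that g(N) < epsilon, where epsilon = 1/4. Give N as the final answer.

For m > n >= 1: |a_m - a_n| = sum_{k=n+1}^m 1/k^2.
Use 1/k^2 <= 1/(k(k-1)) = 1/(k-1) - 1/k for k >= 2:
sum_{k=n+1}^m 1/k^2 <= sum_{k=n+1}^m (1/(k-1) - 1/k) = 1/n - 1/m <= 1/n.
By symmetry the same bound holds with n,m swapped, so |a_m - a_n| <= 1/min(m,n) = g(min(m,n)). Since g(n) -> 0, (a_n) is Cauchy.
Now solve g(N) < 1/4: 1/N < 1/4 <=> N > 1/(1/4) = 4.
The smallest integer strictly greater than 4 is N = 5.
Check: g(5) = 1/5 < 1/4; g(4) = 1/4 >= 1/4. So N = 5.

5


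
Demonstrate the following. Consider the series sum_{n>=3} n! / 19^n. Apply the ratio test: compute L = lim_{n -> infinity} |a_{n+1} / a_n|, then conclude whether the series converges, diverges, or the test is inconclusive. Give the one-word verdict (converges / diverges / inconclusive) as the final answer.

Let a_n denote the general term. Form the ratio a_{n+1}/a_n and simplify:
a_{n+1}/a_n = n/19 + 1/19
Take the limit as n -> infinity: L = infinity.
Since L = infinity > 1 (or L = infinity), the ratio test implies the series diverges.

diverges


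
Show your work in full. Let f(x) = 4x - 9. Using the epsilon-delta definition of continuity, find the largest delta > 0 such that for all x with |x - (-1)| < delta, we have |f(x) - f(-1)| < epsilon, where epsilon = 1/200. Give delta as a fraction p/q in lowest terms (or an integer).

We compute f(-1) = 4*(-1) - 9 = -13.
|f(x) - f(-1)| = |4x - 9 - (-13)| = |4(x - (-1))| = 4|x - (-1)|.
We need 4|x - (-1)| < 1/200, i.e. |x - (-1)| < 1/200 / 4 = 1/800.
So any delta <= 1/800 works. Conversely, if delta > 1/800, then x = -1 + 1/800 satisfies |x - (-1)| = 1/800 < delta but |f(x) - f(-1)| = 4 * 1/800 = 1/200, which is not < 1/200; so no larger delta works.
Hence the largest such delta is 1/800.

1/800


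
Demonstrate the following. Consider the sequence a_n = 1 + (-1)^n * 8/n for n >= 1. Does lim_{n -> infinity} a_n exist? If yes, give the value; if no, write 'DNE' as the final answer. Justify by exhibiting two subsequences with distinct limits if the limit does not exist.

Examine the behaviour of a_n along subsequences.
Even-n subsequence a_{2k} = 1 + 8/(2k) -> 1. Odd-n subsequence a_{2k+1} = 1 - 8/(2k+1) -> 1. Both tend to 1, which suggests the limit is 1; verify directly.
|a_n - 1| = |(-1)^n * 8/n| = 8/n for every n >= 1.
Given epsilon > 0, choose a positive integer N > 8/epsilon. Then for all n >= N, |a_n - 1| = 8/n <= 8/N < epsilon.
So by the definition of the limit, lim a_n exists and equals 1.

1


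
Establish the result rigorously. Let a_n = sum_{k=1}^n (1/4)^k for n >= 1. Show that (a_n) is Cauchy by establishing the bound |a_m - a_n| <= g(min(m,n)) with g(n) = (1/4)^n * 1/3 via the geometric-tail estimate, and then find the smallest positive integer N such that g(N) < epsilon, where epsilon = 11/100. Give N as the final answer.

For m > n >= 1: |a_m - a_n| = sum_{k=n+1}^m (1/4)^k < sum_{k=n+1}^infinity (1/4)^k = (1/4)^(n+1) / (1 - 1/4) = (1/4)^n * (1/4) * (4/3) = (1/4)^n * 1/3.
So g(n) = (1/4)^n / 3. Since g(n) -> 0, (a_n) is Cauchy.
Now solve g(N) < 11/100: (1/4)^N / 3 < 11/100 <=> 4^N > 1 / (3 * 11/100) = 100/33.
Check powers of 4: 4^0 = 1 <= 100/33, 4^1 = 4 > 100/33.
So the smallest such N is 1. Check: g(1) = 1/(3 * 4) = 1/12 < 11/100.

1


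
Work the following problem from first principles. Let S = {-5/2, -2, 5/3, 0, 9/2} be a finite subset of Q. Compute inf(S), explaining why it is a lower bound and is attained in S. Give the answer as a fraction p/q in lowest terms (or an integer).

S is finite, so inf(S) = min(S).
Sorted increasing:
-5/2, -2, 0, 5/3, 9/2
The extremum is -5/2.
For every x in S, x >= -5/2. And -5/2 is in S, so it is attained.
Therefore inf(S) = -5/2.

-5/2


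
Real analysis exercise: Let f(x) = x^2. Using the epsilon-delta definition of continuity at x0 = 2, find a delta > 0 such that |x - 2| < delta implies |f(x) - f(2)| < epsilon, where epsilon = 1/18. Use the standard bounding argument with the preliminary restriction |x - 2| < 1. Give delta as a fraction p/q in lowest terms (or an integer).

Factor: |x^2 - (2)^2| = |x - 2| * |x + 2|.
Impose |x - 2| < 1 first. Then |x + 2| = |(x - 2) + 2*(2)| <= |x - 2| + 2*|2| < 1 + 4 = 5.
So |x^2 - (2)^2| < delta * 5.
We need delta * 5 <= 1/18, i.e. delta <= 1/18/5 = 1/90.
Since 1/90 < 1, this is tighter than 1; take delta = 1/90.
So delta = 1/90 works.

1/90


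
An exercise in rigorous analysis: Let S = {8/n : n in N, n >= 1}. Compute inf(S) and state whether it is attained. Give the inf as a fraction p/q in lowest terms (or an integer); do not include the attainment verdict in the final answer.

Analysis:
- Values: 8, 4, 8/3, 2, ... strictly decreasing.
- The maximum is 8 (n=1); sup = 8 (attained).
- The set is bounded below by 0; 8/n -> 0 so 0 is the greatest lower bound.
- 0 is not in the set, so inf = 0 is not attained.
Conclusion: inf(S) = 0, not attained in S.

0


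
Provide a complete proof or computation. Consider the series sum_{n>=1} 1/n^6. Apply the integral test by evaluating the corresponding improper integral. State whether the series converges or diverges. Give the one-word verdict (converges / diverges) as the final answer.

Let f(x) = x^(-6). Then f is positive, continuous, and decreasing on [1, infinity), so the integral test applies.
Compute the improper integral int_{1}^infinity f(x) dx:
  antiderivative F(x) = -1/(5*x^5).
  As x -> infinity, F(x) -> 0 (since p = 6 > 1).
  So int = F(infinity) - F(1) = 0 - (-1/5) = 1/5.
  Finite, so by the integral test, the series converges.

converges


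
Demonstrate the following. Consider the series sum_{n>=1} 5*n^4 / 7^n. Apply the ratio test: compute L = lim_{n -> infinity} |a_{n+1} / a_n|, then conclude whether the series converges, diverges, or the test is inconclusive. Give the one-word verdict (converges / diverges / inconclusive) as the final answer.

Let a_n denote the general term. Form the ratio a_{n+1}/a_n and simplify:
a_{n+1}/a_n = (n + 1)^4/(7*n^4)
Take the limit as n -> infinity: L = 1/7.
Since L = 1/7 < 1, the ratio test implies the series converges.

converges


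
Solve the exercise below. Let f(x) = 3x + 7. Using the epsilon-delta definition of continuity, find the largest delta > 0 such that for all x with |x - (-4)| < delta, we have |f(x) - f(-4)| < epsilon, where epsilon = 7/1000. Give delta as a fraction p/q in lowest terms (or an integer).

We compute f(-4) = 3*(-4) + 7 = -5.
|f(x) - f(-4)| = |3x + 7 - (-5)| = |3(x - (-4))| = 3|x - (-4)|.
We need 3|x - (-4)| < 7/1000, i.e. |x - (-4)| < 7/1000 / 3 = 7/3000.
So any delta <= 7/3000 works. Conversely, if delta > 7/3000, then x = -4 + 7/3000 satisfies |x - (-4)| = 7/3000 < delta but |f(x) - f(-4)| = 3 * 7/3000 = 7/1000, which is not < 7/1000; so no larger delta works.
Hence the largest such delta is 7/3000.

7/3000


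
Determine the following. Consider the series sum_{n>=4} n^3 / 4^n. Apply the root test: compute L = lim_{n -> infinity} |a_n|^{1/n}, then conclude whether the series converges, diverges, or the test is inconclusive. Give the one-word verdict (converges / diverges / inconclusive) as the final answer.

Let a_n denote the general term. Form |a_n|^(1/n) and simplify:
|a_n|^(1/n) = n^(3/n)/4
Take the limit as n -> infinity: L = 1/4.
Since L = 1/4 < 1, the root test implies convergence.

converges


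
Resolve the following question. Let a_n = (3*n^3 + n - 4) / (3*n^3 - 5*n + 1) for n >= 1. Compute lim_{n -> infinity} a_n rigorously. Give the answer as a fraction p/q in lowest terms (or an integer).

Divide numerator and denominator by n^3, the highest power:
numerator / n^3 = 3 + n^(-2) - 4/n^3
denominator / n^3 = 3 - 5/n^2 + n^(-3)
As n -> infinity, all terms of the form c/n^k (k >= 1) tend to 0.
So numerator / n^3 -> 3 and denominator / n^3 -> 3.
Therefore lim a_n = 1.

1


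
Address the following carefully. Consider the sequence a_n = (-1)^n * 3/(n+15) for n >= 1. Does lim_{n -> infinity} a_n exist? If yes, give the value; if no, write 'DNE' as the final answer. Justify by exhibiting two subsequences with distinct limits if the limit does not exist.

Examine the behaviour of a_n along subsequences.
Even-n subsequence a_{2k} = 3/(2k+15) -> 0. Odd-n subsequence a_{2k+1} = -3/(2k+16) -> 0. Both tend to 0, which suggests the limit is 0; verify directly.
|a_n - 0| = 3/(n+15) < 3/n for every n >= 1.
Given epsilon > 0, choose a positive integer N > 3/epsilon. Then for all n >= N, |a_n| < 3/n <= 3/N < epsilon.
So by the definition of the limit, lim a_n exists and equals 0.

0


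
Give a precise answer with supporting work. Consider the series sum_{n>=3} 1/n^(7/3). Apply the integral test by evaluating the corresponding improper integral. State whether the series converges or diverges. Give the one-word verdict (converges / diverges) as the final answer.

Let f(x) = x^(-7/3). Then f is positive, continuous, and decreasing on [3, infinity), so the integral test applies.
Compute the improper integral int_{3}^infinity f(x) dx:
  antiderivative F(x) = -3/(4*x^(4/3)).
  As x -> infinity, F(x) -> 0 (since p = 7/3 > 1).
  So int = F(infinity) - F(3) = 0 - (-3^(2/3)/12) = 3^(2/3)/12.
  Finite, so by the integral test, the series converges.

converges


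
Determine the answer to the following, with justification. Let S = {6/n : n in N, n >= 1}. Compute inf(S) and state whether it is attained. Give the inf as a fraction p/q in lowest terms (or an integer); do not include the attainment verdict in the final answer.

Analysis:
- Values: 6, 3, 2, 3/2, ... strictly decreasing.
- The maximum is 6 (n=1); sup = 6 (attained).
- The set is bounded below by 0; 6/n -> 0 so 0 is the greatest lower bound.
- 0 is not in the set, so inf = 0 is not attained.
Conclusion: inf(S) = 0, not attained in S.

0


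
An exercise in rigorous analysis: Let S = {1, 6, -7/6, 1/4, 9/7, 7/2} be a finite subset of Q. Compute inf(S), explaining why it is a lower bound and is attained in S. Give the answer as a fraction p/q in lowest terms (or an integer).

S is finite, so inf(S) = min(S).
Sorted increasing:
-7/6, 1/4, 1, 9/7, 7/2, 6
The extremum is -7/6.
For every x in S, x >= -7/6. And -7/6 is in S, so it is attained.
Therefore inf(S) = -7/6.

-7/6


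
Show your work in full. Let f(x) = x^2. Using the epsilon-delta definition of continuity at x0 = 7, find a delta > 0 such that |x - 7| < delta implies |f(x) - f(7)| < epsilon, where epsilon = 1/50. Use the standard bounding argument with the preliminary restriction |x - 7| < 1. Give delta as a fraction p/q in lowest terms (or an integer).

Factor: |x^2 - (7)^2| = |x - 7| * |x + 7|.
Impose |x - 7| < 1 first. Then |x + 7| = |(x - 7) + 2*(7)| <= |x - 7| + 2*|7| < 1 + 14 = 15.
So |x^2 - (7)^2| < delta * 15.
We need delta * 15 <= 1/50, i.e. delta <= 1/50/15 = 1/750.
Since 1/750 < 1, this is tighter than 1; take delta = 1/750.
So delta = 1/750 works.

1/750


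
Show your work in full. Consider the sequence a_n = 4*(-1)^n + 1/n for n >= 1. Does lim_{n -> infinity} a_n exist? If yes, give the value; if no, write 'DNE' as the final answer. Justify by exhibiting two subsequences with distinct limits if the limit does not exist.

Examine the behaviour of a_n along subsequences.
a_{2k} = 4 + 1/(2k) -> 4. a_{2k+1} = -4 + 1/(2k+1) -> -4.
Since these two subsequential limits are 4 and -4, distinct, the full sequence cannot converge (a convergent sequence has all subsequences tending to the same limit). So lim a_n does not exist.

DNE
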